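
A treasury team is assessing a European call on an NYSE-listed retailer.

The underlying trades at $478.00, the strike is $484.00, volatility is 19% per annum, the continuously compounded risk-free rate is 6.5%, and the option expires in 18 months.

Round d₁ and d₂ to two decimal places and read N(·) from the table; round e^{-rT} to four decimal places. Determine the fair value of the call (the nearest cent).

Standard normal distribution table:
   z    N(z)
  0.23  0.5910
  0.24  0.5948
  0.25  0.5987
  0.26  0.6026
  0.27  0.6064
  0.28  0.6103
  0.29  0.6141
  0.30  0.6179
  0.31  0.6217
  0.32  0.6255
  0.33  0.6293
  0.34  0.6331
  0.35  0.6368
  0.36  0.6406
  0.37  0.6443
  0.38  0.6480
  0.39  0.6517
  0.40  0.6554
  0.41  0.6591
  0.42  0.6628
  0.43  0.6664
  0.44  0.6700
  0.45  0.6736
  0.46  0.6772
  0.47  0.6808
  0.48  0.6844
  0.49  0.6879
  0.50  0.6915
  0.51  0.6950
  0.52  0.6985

σ√T = 0.19 × 1.2247 = 0.2327
ln(S/K) + (r + σ²/2)T = ln(478/484) + (0.065 + 0.19²/2)·1.5 = -0.0125 + 0.1246 = 0.1121
d₁ = 0.1121 / 0.2327 = 0.4817 ≈ 0.48
d₂ = d₁ − σ√T = 0.4817 − 0.2327 = 0.2490 ≈ 0.25
exp(−rT) = exp(−0.065·1.5) = 0.9071
C = 478·N(0.48) − 484·0.9071·N(0.25) = 478·0.6844 − 484·0.9071·0.5987 = 327.1432 − 262.8511 = 64.2921

$64.29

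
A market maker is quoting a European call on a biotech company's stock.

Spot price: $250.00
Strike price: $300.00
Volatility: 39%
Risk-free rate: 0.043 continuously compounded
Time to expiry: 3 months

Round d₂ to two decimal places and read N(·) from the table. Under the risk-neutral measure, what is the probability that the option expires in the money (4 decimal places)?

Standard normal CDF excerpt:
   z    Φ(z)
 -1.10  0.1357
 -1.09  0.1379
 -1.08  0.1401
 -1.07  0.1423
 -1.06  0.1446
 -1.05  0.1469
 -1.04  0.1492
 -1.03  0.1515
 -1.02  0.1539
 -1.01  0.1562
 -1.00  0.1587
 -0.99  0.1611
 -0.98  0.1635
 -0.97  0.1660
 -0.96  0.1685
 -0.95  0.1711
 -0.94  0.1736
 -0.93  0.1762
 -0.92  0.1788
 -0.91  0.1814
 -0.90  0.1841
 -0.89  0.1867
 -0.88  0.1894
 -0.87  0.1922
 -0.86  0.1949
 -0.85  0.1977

σ√T = 0.39·√0.25 = 0.1950
ln(S/K) + (r + σ²/2)T = ln(250/300) + (0.043 + 0.39²/2)·0.25 = -0.1823 + 0.0298 = -0.1526
d₁ = -0.1526 / 0.1950 = -0.7824 which rounds to -0.78
d₂ = d₁ − σ√T = -0.7824 − 0.1950 = -0.9774 which rounds to -0.98
Risk-neutral Pr[S_T > K] = N(d₂) = N(-0.98) = 0.1635

0.1635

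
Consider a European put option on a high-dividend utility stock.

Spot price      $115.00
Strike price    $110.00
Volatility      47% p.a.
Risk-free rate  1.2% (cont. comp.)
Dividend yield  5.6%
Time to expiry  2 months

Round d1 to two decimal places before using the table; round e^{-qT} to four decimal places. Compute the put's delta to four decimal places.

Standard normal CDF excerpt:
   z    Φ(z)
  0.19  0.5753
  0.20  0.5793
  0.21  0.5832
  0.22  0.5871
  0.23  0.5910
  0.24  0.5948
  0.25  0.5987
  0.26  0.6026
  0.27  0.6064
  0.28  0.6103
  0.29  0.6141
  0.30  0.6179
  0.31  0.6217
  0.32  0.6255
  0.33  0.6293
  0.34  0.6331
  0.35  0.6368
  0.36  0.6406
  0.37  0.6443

-0.3823

σ√T = 0.47·√0.1667 = 0.1919
d₁ = [ln(115/110) + (0.012 − 0.056 + 0.47²/2)·0.1667] / 0.1919 = [0.0445 + 0.0111] / 0.1919 = 0.2894 which rounds to 0.29
N(d₁) = N(0.29) = 0.6141
Δ_put = e^(−qT)·(N(d₁) − 1) = 0.9907·(0.6141 − 1) = -0.3823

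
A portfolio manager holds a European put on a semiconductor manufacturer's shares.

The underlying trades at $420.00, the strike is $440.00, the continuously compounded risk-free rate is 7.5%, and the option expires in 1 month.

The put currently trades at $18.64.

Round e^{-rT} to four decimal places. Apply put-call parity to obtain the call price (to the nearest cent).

$1.37

exp(−rT) = exp(−0.075·0.08333) = 0.9938
Put-call parity: C − P = S − K·e^(−rT) = 420 − 440·0.9938 = 420 − 437.2720 = -17.2720
C = P + (C − P) = 18.64 + (-17.2720) = 1.3680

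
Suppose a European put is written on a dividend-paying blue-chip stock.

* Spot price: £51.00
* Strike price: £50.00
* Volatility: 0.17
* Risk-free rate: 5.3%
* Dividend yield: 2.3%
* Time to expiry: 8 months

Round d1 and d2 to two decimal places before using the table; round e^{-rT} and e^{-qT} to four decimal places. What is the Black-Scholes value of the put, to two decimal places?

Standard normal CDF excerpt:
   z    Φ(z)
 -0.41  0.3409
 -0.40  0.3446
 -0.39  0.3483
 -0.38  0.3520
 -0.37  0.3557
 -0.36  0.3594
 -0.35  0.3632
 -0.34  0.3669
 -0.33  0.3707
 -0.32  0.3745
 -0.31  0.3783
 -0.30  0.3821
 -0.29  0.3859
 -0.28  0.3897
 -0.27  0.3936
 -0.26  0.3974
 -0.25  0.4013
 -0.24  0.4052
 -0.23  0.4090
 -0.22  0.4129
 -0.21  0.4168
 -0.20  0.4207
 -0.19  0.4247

σ√T = 0.17 × 0.8165 = 0.1388
d₁ = [ln(51/50) + (0.053 − 0.023 + 0.17²/2)·0.6667] / 0.1388 = [0.0198 + 0.0296] / 0.1388 = 0.3562 ≈ 0.36
d₂ = d₁ − σ√T = 0.3562 − 0.1388 = 0.2174 ≈ 0.22
exp(−qT) = exp(−0.023·0.6667) = 0.9848;  exp(−rT) = exp(−0.053·0.6667) = 0.9653
N(−d₂) = N(-0.22) = 0.4129;  N(−d₁) = N(-0.36) = 0.3594
P = 50·0.9653·0.4129 − 51·0.9848·0.3594 = 19.9286 − 18.0508 = 1.8778

£1.88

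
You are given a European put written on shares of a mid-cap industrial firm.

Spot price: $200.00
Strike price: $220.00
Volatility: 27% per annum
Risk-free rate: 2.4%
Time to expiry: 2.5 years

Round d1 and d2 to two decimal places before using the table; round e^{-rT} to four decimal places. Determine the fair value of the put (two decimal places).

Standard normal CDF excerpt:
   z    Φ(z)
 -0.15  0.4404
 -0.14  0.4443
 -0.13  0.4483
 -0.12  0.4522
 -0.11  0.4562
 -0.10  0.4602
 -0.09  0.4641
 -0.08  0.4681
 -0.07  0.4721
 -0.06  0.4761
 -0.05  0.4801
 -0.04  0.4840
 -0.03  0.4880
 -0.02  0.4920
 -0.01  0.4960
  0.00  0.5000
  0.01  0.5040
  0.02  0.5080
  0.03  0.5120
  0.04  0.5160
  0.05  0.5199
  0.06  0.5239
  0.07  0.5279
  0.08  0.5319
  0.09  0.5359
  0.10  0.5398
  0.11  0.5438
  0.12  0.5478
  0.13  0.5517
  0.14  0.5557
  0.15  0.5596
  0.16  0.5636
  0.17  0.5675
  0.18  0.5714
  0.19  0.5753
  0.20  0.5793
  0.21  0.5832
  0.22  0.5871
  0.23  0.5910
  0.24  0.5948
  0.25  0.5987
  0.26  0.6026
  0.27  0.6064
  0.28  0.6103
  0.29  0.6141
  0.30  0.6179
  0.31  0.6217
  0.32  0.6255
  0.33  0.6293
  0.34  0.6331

$38.37

σ√T = 0.27 × 1.5811 = 0.4269
d₁ = [ln(200/220) + (0.024 + ½·0.27²)·2.5] / (σ√T) = (-0.0953 + 0.1511) / 0.4269 = 0.1307 ⇒ 0.13
d₂ = 0.1307 − 0.4269 = -0.2962 ⇒ -0.30
e^(−rT) = e^(−0.024·2.5) = 0.9418
N(−d₂) = N(0.30) = 0.6179;  N(−d₁) = N(-0.13) = 0.4483
P = 220·0.9418·0.6179 − 200·0.4483 = 128.0264 − 89.6600 = 38.3664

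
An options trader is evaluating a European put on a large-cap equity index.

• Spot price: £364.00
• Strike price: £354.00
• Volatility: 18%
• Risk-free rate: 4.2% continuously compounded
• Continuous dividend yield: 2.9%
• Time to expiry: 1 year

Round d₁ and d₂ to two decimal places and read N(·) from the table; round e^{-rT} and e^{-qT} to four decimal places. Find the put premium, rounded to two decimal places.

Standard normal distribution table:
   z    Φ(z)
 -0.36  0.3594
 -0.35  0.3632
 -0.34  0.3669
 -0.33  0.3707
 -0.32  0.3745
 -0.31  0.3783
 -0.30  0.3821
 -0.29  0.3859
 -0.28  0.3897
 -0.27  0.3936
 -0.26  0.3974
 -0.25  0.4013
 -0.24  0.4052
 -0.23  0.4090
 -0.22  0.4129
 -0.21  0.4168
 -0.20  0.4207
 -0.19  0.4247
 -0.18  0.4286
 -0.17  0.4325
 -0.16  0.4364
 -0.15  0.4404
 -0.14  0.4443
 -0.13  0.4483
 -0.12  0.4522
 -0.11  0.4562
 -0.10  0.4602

£18.40

σ√T = 0.18 × 1.0000 = 0.1800
d₁ = [ln(364/354) + (0.042 − 0.029 + 0.18²/2)·1] / 0.1800 = [0.0279 + 0.0292] / 0.1800 = 0.3170 which rounds to 0.32
d₂ = d₁ − σ√T = 0.3170 − 0.1800 = 0.1370 which rounds to 0.14
e^(−qT) = e^(−0.029·1) = 0.9714;  e^(−rT) = e^(−0.042·1) = 0.9589
N(−d₂) = N(-0.14) = 0.4443;  N(−d₁) = N(-0.32) = 0.3745
P = 354·0.9589·0.4443 − 364·0.9714·0.3745 = 150.8179 − 132.4193 = 18.3986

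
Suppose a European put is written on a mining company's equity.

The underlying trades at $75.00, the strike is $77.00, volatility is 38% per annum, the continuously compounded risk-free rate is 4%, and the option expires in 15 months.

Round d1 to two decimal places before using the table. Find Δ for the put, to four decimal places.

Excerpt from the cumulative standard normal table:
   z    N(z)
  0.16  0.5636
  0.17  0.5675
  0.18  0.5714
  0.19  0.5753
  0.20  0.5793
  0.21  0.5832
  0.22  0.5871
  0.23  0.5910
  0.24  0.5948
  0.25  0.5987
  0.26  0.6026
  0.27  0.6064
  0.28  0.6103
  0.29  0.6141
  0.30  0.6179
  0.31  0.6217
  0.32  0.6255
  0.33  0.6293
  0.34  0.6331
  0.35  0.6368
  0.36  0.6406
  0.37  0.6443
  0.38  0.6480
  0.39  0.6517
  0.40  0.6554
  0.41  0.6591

-0.3936

σ√T = 0.38 × 1.1180 = 0.4249
ln(S/K) + (r + σ²/2)T = ln(75/77) + (0.04 + 0.38²/2)·1.25 = -0.0263 + 0.1402 = 0.1139
d₁ = 0.1139 / 0.4249 = 0.2682 → 0.27
N(d₁) = N(0.27) = 0.6064
Δ_put = N(d₁) − 1 = 0.6064 − 1 = -0.3936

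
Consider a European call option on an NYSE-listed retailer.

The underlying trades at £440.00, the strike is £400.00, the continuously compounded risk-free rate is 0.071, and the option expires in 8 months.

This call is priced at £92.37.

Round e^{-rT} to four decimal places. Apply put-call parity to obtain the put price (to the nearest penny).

£33.89

e^(−rT) = e^(−0.071·0.6667) = 0.9538
Put-call parity: C − P = S − K·e^(−rT) = 440 − 400·0.9538 = 440 − 381.5200 = 58.4800
P = C − (C − P) = 92.37 − (58.4800) = 33.8900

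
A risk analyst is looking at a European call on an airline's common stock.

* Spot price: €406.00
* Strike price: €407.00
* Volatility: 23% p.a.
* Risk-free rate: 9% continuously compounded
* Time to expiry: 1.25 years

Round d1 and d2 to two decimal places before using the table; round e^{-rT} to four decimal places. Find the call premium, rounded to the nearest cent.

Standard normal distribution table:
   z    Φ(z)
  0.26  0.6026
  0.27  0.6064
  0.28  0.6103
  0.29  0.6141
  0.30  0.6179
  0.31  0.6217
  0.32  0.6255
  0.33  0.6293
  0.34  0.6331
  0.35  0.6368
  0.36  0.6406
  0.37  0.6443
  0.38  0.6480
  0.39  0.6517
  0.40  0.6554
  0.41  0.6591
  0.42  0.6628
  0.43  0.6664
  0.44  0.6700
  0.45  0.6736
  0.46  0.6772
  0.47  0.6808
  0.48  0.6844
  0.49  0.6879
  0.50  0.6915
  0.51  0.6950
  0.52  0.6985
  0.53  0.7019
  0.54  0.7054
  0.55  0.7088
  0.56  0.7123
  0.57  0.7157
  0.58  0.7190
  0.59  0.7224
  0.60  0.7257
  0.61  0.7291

T = 1.25;  σ√T = 0.2571
ln(S/K) + (r + σ²/2)T = ln(406/407) + (0.09 + 0.23²/2)·1.25 = -0.0025 + 0.1456 = 0.1431
d₁ = 0.1431 / 0.2571 = 0.5565 → 0.56
d₂ = d₁ − σ√T = 0.5565 − 0.2571 = 0.2994 → 0.30
e^(−rT) = e^(−0.09·1.25) = 0.8936
N(d₁) = N(0.56) = 0.7123;  N(d₂) = N(0.30) = 0.6179
C = 406·0.7123 − 407·0.8936·0.6179 = 289.1938 − 224.7273 = 64.4665

€64.47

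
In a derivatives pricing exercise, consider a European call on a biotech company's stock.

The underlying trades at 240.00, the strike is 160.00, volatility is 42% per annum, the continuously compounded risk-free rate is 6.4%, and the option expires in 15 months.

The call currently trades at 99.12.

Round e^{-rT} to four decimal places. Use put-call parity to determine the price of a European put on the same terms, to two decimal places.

exp(−rT) = exp(−0.064·1.25) = 0.9231
Put-call parity: C − P = S − K·e^(−rT) = 240 − 160·0.9231 = 240 − 147.6960 = 92.3040
P = C − (C − P) = 99.12 − (92.3040) = 6.8160

6.82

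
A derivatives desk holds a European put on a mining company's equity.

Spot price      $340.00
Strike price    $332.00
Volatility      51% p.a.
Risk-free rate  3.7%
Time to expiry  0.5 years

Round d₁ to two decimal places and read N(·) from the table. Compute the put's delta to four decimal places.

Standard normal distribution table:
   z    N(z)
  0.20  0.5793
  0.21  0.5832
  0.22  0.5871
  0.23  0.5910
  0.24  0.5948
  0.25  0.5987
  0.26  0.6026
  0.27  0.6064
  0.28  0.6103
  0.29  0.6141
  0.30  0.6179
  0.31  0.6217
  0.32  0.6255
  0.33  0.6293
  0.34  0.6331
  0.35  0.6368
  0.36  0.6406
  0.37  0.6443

T = 0.5;  σ√T = 0.3606
d₁ = [ln(340/332) + (0.037 + 0.51²/2)·0.5] / 0.3606 = [0.0238 + 0.0835] / 0.3606 = 0.2976 ≈ 0.30
N(d₁) = N(0.30) = 0.6179
Δ_put = N(d₁) − 1 = 0.6179 − 1 = -0.3821

-0.3821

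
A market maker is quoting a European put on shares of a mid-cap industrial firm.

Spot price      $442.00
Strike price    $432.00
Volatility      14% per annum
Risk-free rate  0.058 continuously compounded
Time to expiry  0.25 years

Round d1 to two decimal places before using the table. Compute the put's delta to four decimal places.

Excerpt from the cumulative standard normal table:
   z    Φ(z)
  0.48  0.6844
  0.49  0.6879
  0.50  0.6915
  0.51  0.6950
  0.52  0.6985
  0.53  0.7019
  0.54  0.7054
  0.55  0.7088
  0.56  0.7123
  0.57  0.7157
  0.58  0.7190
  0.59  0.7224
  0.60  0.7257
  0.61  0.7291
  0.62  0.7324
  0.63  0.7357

σ√T = 0.14·√0.25 = 0.0700
d₁ = [ln(442/432) + (0.058 + 0.14²/2)·0.25] / 0.0700 = [0.0229 + 0.0169] / 0.0700 = 0.5691 which rounds to 0.57
N(d₁) = N(0.57) = 0.7157
Δ_put = N(d₁) − 1 = 0.7157 − 1 = -0.2843

-0.2843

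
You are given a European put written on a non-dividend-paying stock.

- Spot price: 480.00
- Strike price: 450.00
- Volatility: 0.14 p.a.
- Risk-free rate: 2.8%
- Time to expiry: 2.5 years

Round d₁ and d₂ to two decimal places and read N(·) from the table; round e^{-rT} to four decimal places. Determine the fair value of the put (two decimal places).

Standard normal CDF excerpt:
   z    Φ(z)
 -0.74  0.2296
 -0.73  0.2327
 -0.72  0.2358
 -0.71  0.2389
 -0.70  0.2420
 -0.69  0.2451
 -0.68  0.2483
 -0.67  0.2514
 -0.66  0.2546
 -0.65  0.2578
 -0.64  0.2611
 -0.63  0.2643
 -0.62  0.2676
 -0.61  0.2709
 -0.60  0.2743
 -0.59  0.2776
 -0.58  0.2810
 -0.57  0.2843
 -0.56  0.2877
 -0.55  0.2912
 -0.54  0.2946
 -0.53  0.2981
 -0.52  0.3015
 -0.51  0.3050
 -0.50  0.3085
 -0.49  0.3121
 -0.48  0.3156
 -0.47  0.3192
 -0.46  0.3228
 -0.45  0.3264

T = 2.5;  σ√T = 0.2214
d₁ = [ln(480/450) + (0.028 + ½·0.14²)·2.5] / (σ√T) = (0.0645 + 0.0945) / 0.2214 = 0.7185 which rounds to 0.72
d₂ = 0.7185 − 0.2214 = 0.4971 which rounds to 0.50
exp(−rT) = exp(−0.028·2.5) = 0.9324
N(−d₂) = N(-0.50) = 0.3085;  N(−d₁) = N(-0.72) = 0.2358
P = 450·0.9324·0.3085 − 480·0.2358 = 129.4404 − 113.1840 = 16.2564

16.26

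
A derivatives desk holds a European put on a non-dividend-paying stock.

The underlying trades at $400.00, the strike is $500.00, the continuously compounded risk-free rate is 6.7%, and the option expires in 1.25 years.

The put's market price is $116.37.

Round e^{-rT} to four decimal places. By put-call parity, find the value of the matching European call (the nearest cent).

e^(−rT) = e^(−0.067·1.25) = 0.9197
Put-call parity: C − P = S − K·e^(−rT) = 400 − 500·0.9197 = 400 − 459.8500 = -59.8500
C = P + (C − P) = 116.37 + (-59.8500) = 56.5200

$56.52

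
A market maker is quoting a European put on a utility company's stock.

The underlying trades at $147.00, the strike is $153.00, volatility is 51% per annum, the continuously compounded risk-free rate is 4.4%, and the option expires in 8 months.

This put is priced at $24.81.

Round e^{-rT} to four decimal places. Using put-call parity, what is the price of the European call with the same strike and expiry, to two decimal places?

$23.23

e^(−rT) = e^(−0.044·0.6667) = 0.9711
Put-call parity: C − P = S − K·e^(−rT) = 147 − 153·0.9711 = 147 − 148.5783 = -1.5783
C = P + (C − P) = 24.81 + (-1.5783) = 23.2317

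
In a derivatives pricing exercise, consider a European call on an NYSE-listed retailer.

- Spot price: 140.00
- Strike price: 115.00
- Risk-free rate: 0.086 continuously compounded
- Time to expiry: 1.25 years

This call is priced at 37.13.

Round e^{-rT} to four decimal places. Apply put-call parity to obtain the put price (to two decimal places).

e^(−rT) = e^(−0.086·1.25) = 0.8981
Put-call parity: C − P = S − K·e^(−rT) = 140 − 115·0.8981 = 140 − 103.2815 = 36.7185
P = C − (C − P) = 37.13 − (36.7185) = 0.4115

0.41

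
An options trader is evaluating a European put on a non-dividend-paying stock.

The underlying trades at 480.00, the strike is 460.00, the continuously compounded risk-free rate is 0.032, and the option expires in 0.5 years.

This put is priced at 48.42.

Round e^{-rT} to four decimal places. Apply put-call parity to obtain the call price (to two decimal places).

e^(−rT) = e^(−0.032·0.5) = 0.9841
Put-call parity: C − P = S − K·e^(−rT) = 480 − 460·0.9841 = 480 − 452.6860 = 27.3140
C = P + (C − P) = 48.42 + (27.3140) = 75.7340

75.73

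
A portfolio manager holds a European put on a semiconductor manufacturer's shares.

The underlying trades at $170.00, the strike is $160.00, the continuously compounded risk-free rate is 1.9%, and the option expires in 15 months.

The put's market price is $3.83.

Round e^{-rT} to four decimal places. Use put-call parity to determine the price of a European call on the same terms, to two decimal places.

exp(−rT) = exp(−0.019·1.25) = 0.9765
Put-call parity: C − P = S − K·e^(−rT) = 170 − 160·0.9765 = 170 − 156.2400 = 13.7600
C = P + (C − P) = 3.83 + (13.7600) = 17.5900

$17.59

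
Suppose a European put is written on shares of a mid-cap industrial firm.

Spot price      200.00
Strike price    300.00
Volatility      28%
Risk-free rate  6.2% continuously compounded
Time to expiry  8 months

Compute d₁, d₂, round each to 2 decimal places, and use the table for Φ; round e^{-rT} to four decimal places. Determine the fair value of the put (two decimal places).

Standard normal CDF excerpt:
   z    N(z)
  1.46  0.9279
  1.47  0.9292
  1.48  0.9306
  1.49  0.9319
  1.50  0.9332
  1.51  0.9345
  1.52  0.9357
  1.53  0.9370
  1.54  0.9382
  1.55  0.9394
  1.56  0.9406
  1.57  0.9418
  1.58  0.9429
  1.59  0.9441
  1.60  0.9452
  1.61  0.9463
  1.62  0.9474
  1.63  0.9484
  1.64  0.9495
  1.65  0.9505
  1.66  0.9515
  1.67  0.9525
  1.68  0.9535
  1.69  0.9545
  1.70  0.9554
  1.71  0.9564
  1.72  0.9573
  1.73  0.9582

89.18

σ√T = 0.28 × 0.8165 = 0.2286
d₁ = [ln(200/300) + (0.062 + ½·0.28²)·0.6667] / (σ√T) = (-0.4055 + 0.0675) / 0.2286 = -1.4784 ⇒ -1.48
d₂ = -1.4784 − 0.2286 = -1.7071 ⇒ -1.71
exp(−rT) = exp(−0.062·0.6667) = 0.9595
P = 300·0.9595·N(1.71) − 200·N(1.48) = 300·0.9595·0.9564 − 200·0.9306 = 275.2997 − 186.1200 = 89.1797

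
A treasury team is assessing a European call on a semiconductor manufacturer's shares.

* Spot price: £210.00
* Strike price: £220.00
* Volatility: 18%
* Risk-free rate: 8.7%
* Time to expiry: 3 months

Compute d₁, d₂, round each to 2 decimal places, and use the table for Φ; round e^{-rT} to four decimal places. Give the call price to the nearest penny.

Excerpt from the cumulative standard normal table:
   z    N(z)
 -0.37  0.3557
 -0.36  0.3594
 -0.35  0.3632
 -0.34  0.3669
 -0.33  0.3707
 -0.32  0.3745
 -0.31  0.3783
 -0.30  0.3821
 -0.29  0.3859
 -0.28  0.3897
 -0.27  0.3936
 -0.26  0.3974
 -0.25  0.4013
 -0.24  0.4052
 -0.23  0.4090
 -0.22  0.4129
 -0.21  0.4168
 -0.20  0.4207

σ√T = 0.18 × 0.5000 = 0.0900
d₁ = [ln(210/220) + (0.087 + 0.18²/2)·0.25] / 0.0900 = [-0.0465 + 0.0258] / 0.0900 = -0.2302 → -0.23
d₂ = d₁ − σ√T = -0.2302 − 0.0900 = -0.3202 → -0.32
exp(−rT) = exp(−0.087·0.25) = 0.9785
C = 210·N(-0.23) − 220·0.9785·N(-0.32) = 210·0.4090 − 220·0.9785·0.3745 = 85.8900 − 80.6186 = 5.2714

£5.27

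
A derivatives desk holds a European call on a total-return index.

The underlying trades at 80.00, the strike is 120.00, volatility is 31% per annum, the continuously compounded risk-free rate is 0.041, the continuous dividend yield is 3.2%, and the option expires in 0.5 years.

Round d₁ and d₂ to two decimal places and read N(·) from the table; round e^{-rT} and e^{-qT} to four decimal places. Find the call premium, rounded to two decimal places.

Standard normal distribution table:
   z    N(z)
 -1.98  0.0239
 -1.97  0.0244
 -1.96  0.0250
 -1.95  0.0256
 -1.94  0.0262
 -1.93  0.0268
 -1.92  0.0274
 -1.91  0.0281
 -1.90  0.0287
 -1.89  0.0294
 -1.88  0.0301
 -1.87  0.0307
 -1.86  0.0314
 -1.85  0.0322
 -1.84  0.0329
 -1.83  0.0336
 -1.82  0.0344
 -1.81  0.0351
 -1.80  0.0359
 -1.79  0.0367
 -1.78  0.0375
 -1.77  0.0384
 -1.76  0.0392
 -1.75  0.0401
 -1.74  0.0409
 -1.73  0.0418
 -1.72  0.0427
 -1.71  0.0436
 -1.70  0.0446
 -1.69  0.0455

σ√T = 0.31 × 0.7071 = 0.2192
d₁ = [ln(80/120) + (0.041 − 0.032 + 0.31²/2)·0.5] / 0.2192 = [-0.4055 + 0.0285] / 0.2192 = -1.7196 ≈ -1.72
d₂ = d₁ − σ√T = -1.7196 − 0.2192 = -1.9388 ≈ -1.94
e^(−qT) = e^(−0.032·0.5) = 0.9841;  e^(−rT) = e^(−0.041·0.5) = 0.9797
N(d₁) = N(-1.72) = 0.0427;  N(d₂) = N(-1.94) = 0.0262
C = 80·0.9841·0.0427 − 120·0.9797·0.0262 = 3.3617 − 3.0802 = 0.2815

0.28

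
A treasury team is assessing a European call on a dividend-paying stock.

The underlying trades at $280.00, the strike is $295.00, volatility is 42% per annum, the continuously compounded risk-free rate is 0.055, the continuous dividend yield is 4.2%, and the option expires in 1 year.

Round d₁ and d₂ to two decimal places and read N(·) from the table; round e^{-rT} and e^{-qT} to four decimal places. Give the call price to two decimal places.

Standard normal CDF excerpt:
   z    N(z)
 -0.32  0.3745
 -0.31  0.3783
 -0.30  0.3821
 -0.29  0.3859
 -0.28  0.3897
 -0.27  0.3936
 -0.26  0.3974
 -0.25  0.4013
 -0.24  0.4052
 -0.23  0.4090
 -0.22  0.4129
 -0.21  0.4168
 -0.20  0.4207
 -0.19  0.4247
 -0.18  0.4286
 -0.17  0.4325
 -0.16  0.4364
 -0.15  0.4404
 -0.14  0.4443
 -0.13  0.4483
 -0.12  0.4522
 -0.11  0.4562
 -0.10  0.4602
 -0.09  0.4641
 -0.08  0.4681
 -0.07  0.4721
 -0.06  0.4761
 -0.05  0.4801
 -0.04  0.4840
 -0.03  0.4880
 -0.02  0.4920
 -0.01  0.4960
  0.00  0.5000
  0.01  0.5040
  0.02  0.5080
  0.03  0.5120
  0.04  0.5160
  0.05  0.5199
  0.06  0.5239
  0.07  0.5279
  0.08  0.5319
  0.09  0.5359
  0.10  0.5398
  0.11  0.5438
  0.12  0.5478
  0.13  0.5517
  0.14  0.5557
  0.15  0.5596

T = 1;  σ√T = 0.4200
d₁ = [ln(280/295) + (0.055 − 0.042 + 0.42²/2)·1] / 0.4200 = [-0.0522 + 0.1012] / 0.4200 = 0.1167 ⇒ 0.12
d₂ = d₁ − σ√T = 0.1167 − 0.4200 = -0.3033 ⇒ -0.30
exp(−qT) = exp(−0.042·1) = 0.9589;  exp(−rT) = exp(−0.055·1) = 0.9465
C = 280·0.9589·N(0.12) − 295·0.9465·N(-0.30) = 280·0.9589·0.5478 − 295·0.9465·0.3821 = 147.0799 − 106.6890 = 40.3909

$40.39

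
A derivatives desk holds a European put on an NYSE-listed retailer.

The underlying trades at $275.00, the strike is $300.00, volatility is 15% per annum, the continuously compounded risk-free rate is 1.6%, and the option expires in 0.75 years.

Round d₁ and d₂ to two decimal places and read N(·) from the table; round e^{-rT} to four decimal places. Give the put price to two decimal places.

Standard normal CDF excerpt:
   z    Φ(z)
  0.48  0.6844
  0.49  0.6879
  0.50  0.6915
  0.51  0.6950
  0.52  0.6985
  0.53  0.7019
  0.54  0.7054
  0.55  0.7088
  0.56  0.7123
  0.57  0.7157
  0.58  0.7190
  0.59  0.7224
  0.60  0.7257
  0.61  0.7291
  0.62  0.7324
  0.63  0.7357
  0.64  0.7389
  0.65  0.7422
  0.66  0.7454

T = 0.75;  σ√T = 0.1299
ln(S/K) + (r + σ²/2)T = ln(275/300) + (0.016 + 0.15²/2)·0.75 = -0.0870 + 0.0204 = -0.0666
d₁ = -0.0666 / 0.1299 = -0.5125 which rounds to -0.51
d₂ = d₁ − σ√T = -0.5125 − 0.1299 = -0.6424 which rounds to -0.64
exp(−rT) = exp(−0.016·0.75) = 0.9881
N(−d₂) = N(0.64) = 0.7389;  N(−d₁) = N(0.51) = 0.6950
P = 300·0.9881·0.7389 − 275·0.6950 = 219.0321 − 191.1250 = 27.9071

$27.91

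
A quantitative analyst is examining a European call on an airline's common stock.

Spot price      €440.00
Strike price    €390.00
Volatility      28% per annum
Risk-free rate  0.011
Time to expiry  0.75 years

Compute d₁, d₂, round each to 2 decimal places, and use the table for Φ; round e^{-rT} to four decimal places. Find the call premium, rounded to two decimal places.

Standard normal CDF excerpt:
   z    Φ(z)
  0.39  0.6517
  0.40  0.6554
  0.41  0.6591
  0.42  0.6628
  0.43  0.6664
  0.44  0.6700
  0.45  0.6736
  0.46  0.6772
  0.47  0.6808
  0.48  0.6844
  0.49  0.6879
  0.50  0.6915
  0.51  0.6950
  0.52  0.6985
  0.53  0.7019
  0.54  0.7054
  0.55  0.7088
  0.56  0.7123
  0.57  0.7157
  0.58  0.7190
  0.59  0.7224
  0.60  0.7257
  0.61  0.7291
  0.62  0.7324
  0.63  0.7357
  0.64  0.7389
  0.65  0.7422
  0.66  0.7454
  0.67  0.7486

€71.63

T = 0.75;  σ√T = 0.2425
d₁ = [ln(440/390) + (0.011 + 0.28²/2)·0.75] / 0.2425 = [0.1206 + 0.0377] / 0.2425 = 0.6527 which rounds to 0.65
d₂ = d₁ − σ√T = 0.6527 − 0.2425 = 0.4102 which rounds to 0.41
e^(−rT) = e^(−0.011·0.75) = 0.9918
N(d₁) = N(0.65) = 0.7422;  N(d₂) = N(0.41) = 0.6591
C = 440·0.7422 − 390·0.9918·0.6591 = 326.5680 − 254.9412 = 71.6268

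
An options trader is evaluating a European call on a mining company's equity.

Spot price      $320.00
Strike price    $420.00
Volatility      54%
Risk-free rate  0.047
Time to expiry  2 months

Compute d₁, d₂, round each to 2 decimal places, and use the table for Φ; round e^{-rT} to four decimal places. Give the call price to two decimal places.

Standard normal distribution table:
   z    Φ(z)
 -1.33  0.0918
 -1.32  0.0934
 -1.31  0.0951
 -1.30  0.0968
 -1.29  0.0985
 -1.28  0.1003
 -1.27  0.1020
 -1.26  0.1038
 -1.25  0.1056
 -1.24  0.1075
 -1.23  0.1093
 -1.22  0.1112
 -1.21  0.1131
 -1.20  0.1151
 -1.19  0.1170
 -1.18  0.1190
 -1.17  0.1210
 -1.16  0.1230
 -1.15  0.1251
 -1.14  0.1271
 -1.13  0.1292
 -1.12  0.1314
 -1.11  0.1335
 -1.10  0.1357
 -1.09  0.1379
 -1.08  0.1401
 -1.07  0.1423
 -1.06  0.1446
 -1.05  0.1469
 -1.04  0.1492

T = 0.1667;  σ√T = 0.2205
ln(S/K) + (r + σ²/2)T = ln(320/420) + (0.047 + 0.54²/2)·0.1667 = -0.2719 + 0.0321 = -0.2398
d₁ = -0.2398 / 0.2205 = -1.0878 ≈ -1.09
d₂ = d₁ − σ√T = -1.0878 − 0.2205 = -1.3082 ≈ -1.31
exp(−rT) = exp(−0.047·0.1667) = 0.9922
N(d₁) = N(-1.09) = 0.1379;  N(d₂) = N(-1.31) = 0.0951
C = 320·0.1379 − 420·0.9922·0.0951 = 44.1280 − 39.6305 = 4.4975

$4.50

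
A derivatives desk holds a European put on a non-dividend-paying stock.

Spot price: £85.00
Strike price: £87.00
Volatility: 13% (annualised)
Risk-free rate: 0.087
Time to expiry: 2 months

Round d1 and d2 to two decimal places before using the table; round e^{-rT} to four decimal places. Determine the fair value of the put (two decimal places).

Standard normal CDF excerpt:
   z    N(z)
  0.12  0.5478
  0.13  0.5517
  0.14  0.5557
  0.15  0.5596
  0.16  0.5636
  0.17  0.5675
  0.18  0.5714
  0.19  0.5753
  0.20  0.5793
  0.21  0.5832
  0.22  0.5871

T = 0.1667;  σ√T = 0.0531
d₁ = [ln(85/87) + (0.087 + ½·0.13²)·0.1667] / (σ√T) = (-0.0233 + 0.0159) / 0.0531 = -0.1385 which rounds to -0.14
d₂ = -0.1385 − 0.0531 = -0.1915 which rounds to -0.19
exp(−rT) = exp(−0.087·0.1667) = 0.9856
N(−d₂) = N(0.19) = 0.5753;  N(−d₁) = N(0.14) = 0.5557
P = 87·0.9856·0.5753 − 85·0.5557 = 49.3304 − 47.2345 = 2.0959

£2.10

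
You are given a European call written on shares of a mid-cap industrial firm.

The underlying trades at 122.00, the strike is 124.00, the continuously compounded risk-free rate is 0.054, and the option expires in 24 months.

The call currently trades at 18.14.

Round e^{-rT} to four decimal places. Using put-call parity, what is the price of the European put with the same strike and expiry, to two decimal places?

e^(−rT) = e^(−0.054·2) = 0.8976
Put-call parity: C − P = S − K·e^(−rT) = 122 − 124·0.8976 = 122 − 111.3024 = 10.6976
P = C − (C − P) = 18.14 − (10.6976) = 7.4424

7.44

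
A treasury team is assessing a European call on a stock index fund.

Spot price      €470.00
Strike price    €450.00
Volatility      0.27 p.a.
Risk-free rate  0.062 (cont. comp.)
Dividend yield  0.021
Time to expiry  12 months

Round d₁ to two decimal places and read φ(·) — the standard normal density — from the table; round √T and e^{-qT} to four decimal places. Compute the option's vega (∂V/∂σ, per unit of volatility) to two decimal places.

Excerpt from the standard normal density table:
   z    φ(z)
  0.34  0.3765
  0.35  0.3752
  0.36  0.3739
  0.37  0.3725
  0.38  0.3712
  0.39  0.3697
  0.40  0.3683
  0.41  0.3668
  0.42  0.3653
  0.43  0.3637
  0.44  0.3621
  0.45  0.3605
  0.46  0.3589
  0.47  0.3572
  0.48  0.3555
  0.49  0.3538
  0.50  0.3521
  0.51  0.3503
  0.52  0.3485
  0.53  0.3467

165.91

σ√T = 0.27·√1 = 0.2700
d₁ = [ln(470/450) + (0.062 − 0.021 + ½·0.27²)·1] / (σ√T) = (0.0435 + 0.0774) / 0.2700 = 0.4479 ≈ 0.45
√T = √1 = 1.0000
φ(d₁) = φ(0.45) = 0.3605
e^(−qT) = e^(−0.021·1) = 0.9792
vega = S·e^(−qT)·φ(d₁)·√T = 470·0.9792·0.3605·1.0000 = 165.9108
(Vega is the same for a European call and put with the same parameters.)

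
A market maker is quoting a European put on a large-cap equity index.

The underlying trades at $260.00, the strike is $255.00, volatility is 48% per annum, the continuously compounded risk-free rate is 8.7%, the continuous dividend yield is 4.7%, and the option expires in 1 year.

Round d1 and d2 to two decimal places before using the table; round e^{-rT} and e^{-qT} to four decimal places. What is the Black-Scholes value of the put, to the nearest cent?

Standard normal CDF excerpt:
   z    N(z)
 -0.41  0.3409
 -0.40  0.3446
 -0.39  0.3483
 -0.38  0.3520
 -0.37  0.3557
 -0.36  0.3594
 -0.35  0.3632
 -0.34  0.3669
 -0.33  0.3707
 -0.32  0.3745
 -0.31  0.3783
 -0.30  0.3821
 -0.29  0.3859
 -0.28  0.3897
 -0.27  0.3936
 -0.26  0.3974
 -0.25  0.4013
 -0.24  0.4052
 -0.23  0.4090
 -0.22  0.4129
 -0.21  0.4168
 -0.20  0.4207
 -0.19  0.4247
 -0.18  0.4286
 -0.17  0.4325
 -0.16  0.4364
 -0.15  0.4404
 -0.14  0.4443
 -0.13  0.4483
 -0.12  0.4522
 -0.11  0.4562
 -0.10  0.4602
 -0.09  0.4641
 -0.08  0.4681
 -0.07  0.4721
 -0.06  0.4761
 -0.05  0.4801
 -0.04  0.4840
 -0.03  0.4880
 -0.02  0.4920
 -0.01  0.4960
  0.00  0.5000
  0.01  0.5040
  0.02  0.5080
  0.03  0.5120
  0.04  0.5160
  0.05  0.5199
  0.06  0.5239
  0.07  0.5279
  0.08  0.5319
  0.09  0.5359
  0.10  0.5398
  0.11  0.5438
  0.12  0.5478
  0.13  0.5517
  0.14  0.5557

$38.90

T = 1;  σ√T = 0.4800
d₁ = [ln(260/255) + (0.087 − 0.047 + 0.48²/2)·1] / 0.4800 = [0.0194 + 0.1552] / 0.4800 = 0.3638 which rounds to 0.36
d₂ = d₁ − σ√T = 0.3638 − 0.4800 = -0.1162 which rounds to -0.12
exp(−qT) = exp(−0.047·1) = 0.9541;  exp(−rT) = exp(−0.087·1) = 0.9167
P = 255·0.9167·N(0.12) − 260·0.9541·N(-0.36) = 255·0.9167·0.5478 − 260·0.9541·0.3594 = 128.0529 − 89.1549 = 38.8980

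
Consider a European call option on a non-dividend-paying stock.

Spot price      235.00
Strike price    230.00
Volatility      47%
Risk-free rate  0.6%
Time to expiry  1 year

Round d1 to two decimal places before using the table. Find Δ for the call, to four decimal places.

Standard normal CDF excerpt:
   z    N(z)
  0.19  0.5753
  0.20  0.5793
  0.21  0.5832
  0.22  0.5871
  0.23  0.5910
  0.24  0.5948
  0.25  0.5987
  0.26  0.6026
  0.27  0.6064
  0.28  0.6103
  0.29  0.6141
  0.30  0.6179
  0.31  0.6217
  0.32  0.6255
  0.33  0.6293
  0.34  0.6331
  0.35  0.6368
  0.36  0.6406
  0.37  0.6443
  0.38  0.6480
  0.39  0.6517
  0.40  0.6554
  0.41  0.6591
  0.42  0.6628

σ√T = 0.47 × 1.0000 = 0.4700
d₁ = [ln(235/230) + (0.006 + 0.47²/2)·1] / 0.4700 = [0.0215 + 0.1164] / 0.4700 = 0.2935 ⇒ 0.29
N(d₁) = N(0.29) = 0.6141
Δ_call = N(d₁) = 0.6141

0.6141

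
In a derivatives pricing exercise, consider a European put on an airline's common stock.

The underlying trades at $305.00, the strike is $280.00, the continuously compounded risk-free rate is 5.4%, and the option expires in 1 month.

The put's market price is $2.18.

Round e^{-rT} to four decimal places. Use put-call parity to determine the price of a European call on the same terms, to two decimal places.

exp(−rT) = exp(−0.054·0.08333) = 0.9955
Put-call parity: C − P = S − K·e^(−rT) = 305 − 280·0.9955 = 305 − 278.7400 = 26.2600
C = P + (C − P) = 2.18 + (26.2600) = 28.4400

$28.44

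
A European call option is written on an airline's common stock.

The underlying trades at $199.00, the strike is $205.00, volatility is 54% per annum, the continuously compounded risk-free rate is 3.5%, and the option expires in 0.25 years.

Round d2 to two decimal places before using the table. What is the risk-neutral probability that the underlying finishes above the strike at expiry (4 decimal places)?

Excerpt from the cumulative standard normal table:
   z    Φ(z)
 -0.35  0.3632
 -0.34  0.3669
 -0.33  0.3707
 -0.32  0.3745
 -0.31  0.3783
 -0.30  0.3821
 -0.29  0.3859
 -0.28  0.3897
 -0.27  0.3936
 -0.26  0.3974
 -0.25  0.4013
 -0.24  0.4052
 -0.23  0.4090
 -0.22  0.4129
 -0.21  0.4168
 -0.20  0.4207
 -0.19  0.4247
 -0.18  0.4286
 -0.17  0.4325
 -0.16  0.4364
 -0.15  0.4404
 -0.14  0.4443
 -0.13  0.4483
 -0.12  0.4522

σ√T = 0.54 × 0.5000 = 0.2700
d₁ = [ln(199/205) + (0.035 + ½·0.54²)·0.25] / (σ√T) = (-0.0297 + 0.0452) / 0.2700 = 0.0574 → 0.06
d₂ = 0.0574 − 0.2700 = -0.2126 → -0.21
Pr(exercise) under Q = N(d₂) = 0.4168

0.4168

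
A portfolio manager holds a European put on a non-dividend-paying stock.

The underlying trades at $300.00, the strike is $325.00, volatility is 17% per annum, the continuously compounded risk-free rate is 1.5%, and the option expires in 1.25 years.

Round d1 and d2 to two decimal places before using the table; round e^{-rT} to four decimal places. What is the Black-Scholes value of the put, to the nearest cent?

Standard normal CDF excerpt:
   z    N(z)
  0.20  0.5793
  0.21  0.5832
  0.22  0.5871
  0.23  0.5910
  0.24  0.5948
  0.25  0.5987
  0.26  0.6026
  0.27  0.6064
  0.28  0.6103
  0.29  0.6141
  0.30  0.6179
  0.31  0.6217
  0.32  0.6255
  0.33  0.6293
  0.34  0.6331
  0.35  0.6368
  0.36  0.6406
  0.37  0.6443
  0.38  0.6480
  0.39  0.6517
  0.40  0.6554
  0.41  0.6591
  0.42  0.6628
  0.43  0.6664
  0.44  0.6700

$34.10

T = 1.25;  σ√T = 0.1901
d₁ = [ln(300/325) + (0.015 + 0.17²/2)·1.25] / 0.1901 = [-0.0800 + 0.0368] / 0.1901 = -0.2274 ⇒ -0.23
d₂ = d₁ − σ√T = -0.2274 − 0.1901 = -0.4175 ⇒ -0.42
exp(−rT) = exp(−0.015·1.25) = 0.9814
P = 325·0.9814·N(0.42) − 300·N(0.23) = 325·0.9814·0.6628 − 300·0.5910 = 211.4034 − 177.3000 = 34.1034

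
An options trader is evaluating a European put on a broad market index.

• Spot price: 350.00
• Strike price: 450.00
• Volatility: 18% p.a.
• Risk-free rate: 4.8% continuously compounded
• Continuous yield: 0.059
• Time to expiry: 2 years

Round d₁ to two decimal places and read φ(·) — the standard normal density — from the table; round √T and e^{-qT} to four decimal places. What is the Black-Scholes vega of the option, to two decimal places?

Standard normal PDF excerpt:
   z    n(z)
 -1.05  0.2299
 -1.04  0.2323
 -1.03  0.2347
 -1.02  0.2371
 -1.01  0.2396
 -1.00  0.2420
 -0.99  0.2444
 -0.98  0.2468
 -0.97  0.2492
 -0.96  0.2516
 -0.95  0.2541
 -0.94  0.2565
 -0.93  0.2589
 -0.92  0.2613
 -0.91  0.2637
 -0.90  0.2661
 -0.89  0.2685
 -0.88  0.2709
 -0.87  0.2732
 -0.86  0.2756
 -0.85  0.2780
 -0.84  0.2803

σ√T = 0.18·√2 = 0.2546
d₁ = [ln(350/450) + (0.048 − 0.059 + 0.18²/2)·2] / 0.2546 = [-0.2513 + 0.0104] / 0.2546 = -0.9464 ⇒ -0.95
√T = √2 = 1.4142
φ(d₁) = φ(-0.95) = 0.2541
exp(−qT) = exp(−0.059·2) = 0.8887
vega = S·exp(−qT)·φ(d₁)·√T = 350·0.8887·0.2541·1.4142 = 111.7735
(The call has the same vega.)

111.77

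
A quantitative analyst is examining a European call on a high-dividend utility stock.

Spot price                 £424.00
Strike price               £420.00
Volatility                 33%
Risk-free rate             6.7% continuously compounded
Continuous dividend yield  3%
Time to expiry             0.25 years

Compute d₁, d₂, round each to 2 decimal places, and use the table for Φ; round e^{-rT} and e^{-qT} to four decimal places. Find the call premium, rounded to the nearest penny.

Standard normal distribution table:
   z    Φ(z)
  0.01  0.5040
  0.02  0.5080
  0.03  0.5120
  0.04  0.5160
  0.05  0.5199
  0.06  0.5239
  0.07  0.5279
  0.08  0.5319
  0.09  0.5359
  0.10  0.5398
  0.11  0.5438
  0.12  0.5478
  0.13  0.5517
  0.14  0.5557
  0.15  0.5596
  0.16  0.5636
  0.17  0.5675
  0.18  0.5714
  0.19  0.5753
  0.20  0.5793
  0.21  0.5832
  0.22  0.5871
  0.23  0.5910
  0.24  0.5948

£32.31

T = 0.25;  σ√T = 0.1650
d₁ = [ln(424/420) + (0.067 − 0.03 + 0.33²/2)·0.25] / 0.1650 = [0.0095 + 0.0229] / 0.1650 = 0.1960 → 0.20
d₂ = d₁ − σ√T = 0.1960 − 0.1650 = 0.0310 → 0.03
e^(−qT) = e^(−0.03·0.25) = 0.9925;  e^(−rT) = e^(−0.067·0.25) = 0.9834
N(d₁) = N(0.20) = 0.5793;  N(d₂) = N(0.03) = 0.5120
C = 424·0.9925·0.5793 − 420·0.9834·0.5120 = 243.7810 − 211.4703 = 32.3107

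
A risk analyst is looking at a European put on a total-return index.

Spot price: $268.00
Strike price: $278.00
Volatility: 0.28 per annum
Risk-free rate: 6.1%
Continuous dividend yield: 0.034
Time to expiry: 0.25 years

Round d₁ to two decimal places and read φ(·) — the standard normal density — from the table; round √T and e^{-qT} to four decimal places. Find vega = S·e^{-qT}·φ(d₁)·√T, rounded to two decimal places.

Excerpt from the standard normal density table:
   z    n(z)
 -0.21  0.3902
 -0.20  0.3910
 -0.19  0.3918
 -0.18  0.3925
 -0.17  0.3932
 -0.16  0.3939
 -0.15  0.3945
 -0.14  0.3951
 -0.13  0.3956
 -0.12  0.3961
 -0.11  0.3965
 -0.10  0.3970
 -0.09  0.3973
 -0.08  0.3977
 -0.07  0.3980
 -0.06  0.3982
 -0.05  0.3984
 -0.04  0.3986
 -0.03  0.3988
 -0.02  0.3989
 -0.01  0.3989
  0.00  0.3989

52.49

σ√T = 0.28 × 0.5000 = 0.1400
d₁ = [ln(268/278) + (0.061 − 0.034 + 0.28²/2)·0.25] / 0.1400 = [-0.0366 + 0.0166] / 0.1400 = -0.1435 → -0.14
√T = √0.25 = 0.5000
φ(d₁) = φ(-0.14) = 0.3951
exp(−qT) = exp(−0.034·0.25) = 0.9915
vega = S·exp(−qT)·φ(d₁)·√T = 268·0.9915·0.3951·0.5000 = 52.4934
(Call and put vega coincide under Black-Scholes.)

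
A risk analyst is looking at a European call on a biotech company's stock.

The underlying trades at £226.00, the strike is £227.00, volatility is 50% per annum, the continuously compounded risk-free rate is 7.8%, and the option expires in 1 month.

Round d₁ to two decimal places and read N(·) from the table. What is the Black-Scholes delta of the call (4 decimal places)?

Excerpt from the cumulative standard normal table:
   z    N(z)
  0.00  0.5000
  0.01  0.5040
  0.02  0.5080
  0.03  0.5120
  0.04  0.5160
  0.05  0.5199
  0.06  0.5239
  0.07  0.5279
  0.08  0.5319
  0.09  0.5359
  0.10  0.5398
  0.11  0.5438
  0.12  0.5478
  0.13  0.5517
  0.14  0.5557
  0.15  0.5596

0.5359

σ√T = 0.5·√0.08333 = 0.1443
d₁ = [ln(226/227) + (0.078 + 0.5²/2)·0.08333] / 0.1443 = [-0.0044 + 0.0169] / 0.1443 = 0.0866 → 0.09
N(d₁) = N(0.09) = 0.5359
Δ_call = N(d₁) = 0.5359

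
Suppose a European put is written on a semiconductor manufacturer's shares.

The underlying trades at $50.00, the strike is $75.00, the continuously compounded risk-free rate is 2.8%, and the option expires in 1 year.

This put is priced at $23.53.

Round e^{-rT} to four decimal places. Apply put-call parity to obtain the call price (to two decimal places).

e^(−rT) = e^(−0.028·1) = 0.9724
Put-call parity: C − P = S − K·e^(−rT) = 50 − 75·0.9724 = 50 − 72.9300 = -22.9300
C = P + (C − P) = 23.53 + (-22.9300) = 0.6000

$0.60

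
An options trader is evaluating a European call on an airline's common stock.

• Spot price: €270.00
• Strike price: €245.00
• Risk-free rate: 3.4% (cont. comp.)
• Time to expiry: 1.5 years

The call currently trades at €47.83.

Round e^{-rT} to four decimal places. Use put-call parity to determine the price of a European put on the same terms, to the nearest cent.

exp(−rT) = exp(−0.034·1.5) = 0.9503
Put-call parity: C − P = S − K·e^(−rT) = 270 − 245·0.9503 = 270 − 232.8235 = 37.1765
P = C − (C − P) = 47.83 − (37.1765) = 10.6535

€10.65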